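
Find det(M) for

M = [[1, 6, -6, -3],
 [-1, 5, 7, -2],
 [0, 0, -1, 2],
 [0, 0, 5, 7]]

-187

M is block upper-triangular with a 2×2 block and a 2×2 block on the diagonal, so its determinant equals the product of the determinants of the diagonal blocks.
det of the 2×2 block = 11
det of the 2×2 block = -17
det = (11)·(-17) = -187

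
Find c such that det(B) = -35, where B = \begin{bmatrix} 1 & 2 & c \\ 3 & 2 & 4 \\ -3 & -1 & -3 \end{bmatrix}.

c = -9

Expanding along the row containing c, det(B) is linear in c: det(B) = (3)·c + (-8).
Set (3)·c + (-8) = -35  ⇒  (3)·c = -27  ⇒  c = -9.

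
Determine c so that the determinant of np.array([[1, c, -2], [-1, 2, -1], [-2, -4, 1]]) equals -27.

c = -3

Expanding along the row containing c, det(A) is linear in c: det(A) = (3)·c + (-18).
Set (3)·c + (-18) = -27  ⇒  (3)·c = -9  ⇒  c = -3.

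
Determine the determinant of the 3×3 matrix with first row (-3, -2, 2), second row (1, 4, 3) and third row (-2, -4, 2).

-36

Expand along column 1:
  + (-3) · |4 3; -4 2| = (-3)·(8 − (-12)) = -60
  − 1 · |-2 2; -4 2| = −1·(-4 − (-8)) = -4
  + (-2) · |-2 2; 4 3| = (-2)·(-6 − 8) = 28
Sum: (-60) + (-4) + (28) = -36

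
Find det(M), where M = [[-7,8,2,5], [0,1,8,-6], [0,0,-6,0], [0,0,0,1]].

det(M) = 42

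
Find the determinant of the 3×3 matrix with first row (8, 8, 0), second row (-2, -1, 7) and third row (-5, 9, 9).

Expand along column 3:
  − 7 · |8 8; -5 9| = −7·(72 − (-40)) = -784
  + 9 · |8 8; -2 -1| = 9·(-8 − (-16)) = 72
Sum: (-784) + (72) = -712

-712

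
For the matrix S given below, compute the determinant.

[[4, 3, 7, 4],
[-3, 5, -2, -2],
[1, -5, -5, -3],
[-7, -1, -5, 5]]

Expand along row 1:
  + (4) · M_11   where M_11 = det([5 -2 -2; -5 -5 -3; -1 -5 5]) = -296
  − (3) · M_12   where M_12 = det([-3 -2 -2; 1 -5 -3; -7 -5 5]) = 168
  + (7) · M_13   where M_13 = det([-3 5 -2; 1 -5 -3; -7 -1 5]) = 236
  − (4) · M_14   where M_14 = det([-3 5 -2; 1 -5 -5; -7 -1 -5]) = 212
det = (+1)·(4)·(-296) + (-1)·(3)·(168) + (+1)·(7)·(236) + (-1)·(4)·(212) = -884

-884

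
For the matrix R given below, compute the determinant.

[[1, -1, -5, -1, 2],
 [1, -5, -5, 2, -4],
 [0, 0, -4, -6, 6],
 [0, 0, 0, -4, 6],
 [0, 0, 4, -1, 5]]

R is block upper-triangular with a 2×2 block and a 3×3 block on the diagonal, so its determinant equals the product of the determinants of the diagonal blocks.
det of the 2×2 block = -4
det of the 3×3 block = 8
det = (-4)·(8) = -32

-32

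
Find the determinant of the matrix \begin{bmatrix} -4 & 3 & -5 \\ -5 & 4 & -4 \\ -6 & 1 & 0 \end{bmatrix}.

The determinant is -39.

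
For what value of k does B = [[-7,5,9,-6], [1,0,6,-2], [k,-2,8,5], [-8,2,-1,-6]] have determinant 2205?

Expanding along the row containing k, det(B) is linear in k: det(B) = (-154)·k + (1589).
Set (-154)·k + (1589) = 2205  ⇒  (-154)·k = 616  ⇒  k = -4.

k = -4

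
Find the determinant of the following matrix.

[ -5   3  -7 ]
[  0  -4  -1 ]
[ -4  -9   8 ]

Expand along column 1:
  + (-5) · |-4 -1; -9 8| = (-5)·(-32 − 9) = 205
  + (-4) · |3 -7; -4 -1| = (-4)·(-3 − 28) = 124
Sum: (205) + (124) = 329

329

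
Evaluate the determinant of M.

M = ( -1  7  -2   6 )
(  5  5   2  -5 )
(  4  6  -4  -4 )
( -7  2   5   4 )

-2274

Expand along row 1:
  + (-1) · M_11   where M_11 = det([5 2 -5; 6 -4 -4; 2 5 4]) = -234
  − (7) · M_12   where M_12 = det([5 2 -5; 4 -4 -4; -7 5 4]) = 84
  + (-2) · M_13   where M_13 = det([5 5 -5; 4 6 -4; -7 2 4]) = -30
  − (6) · M_14   where M_14 = det([5 5 2; 4 6 -4; -7 2 5]) = 330
det = (+1)·(-1)·(-234) + (-1)·(7)·(84) + (+1)·(-2)·(-30) + (-1)·(6)·(330) = -2274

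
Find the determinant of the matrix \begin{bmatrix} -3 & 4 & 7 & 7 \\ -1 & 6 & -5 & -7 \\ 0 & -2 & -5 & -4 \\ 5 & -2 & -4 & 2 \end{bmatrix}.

Expand along row 3 (it has 1 zero):
  − (-2) · M_32   where M_32 = det([-3 7 7; -1 -5 -7; 5 -4 2]) = 86
  + (-5) · M_33   where M_33 = det([-3 4 7; -1 6 -7; 5 -2 2]) = -322
  − (-4) · M_34   where M_34 = det([-3 4 7; -1 6 -5; 5 -2 -4]) = -210
det = (-1)·(-2)·(86) + (+1)·(-5)·(-322) + (-1)·(-4)·(-210) = 942

942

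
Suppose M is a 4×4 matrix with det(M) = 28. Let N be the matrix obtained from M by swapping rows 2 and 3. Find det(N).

Swapping two rows multiplies the determinant by −1.
det(N) = (-1)·(28) = -28

det(N) = -28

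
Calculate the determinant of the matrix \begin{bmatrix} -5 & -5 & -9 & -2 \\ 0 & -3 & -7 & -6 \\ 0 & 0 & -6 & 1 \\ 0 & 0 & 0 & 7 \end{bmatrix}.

-630

The matrix is upper triangular, so the determinant is the product of the diagonal entries:
det = (-5) · (-3) · (-6) · (7) = -630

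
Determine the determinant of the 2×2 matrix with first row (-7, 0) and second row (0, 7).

det = (-7)·7 − 0·0 = -49 − 0 = -49

-49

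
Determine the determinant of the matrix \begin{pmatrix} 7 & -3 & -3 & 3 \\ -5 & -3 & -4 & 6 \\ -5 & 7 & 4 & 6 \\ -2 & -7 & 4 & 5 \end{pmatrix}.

Expand along row 1:
  + (7) · M_11   where M_11 = det([-3 -4 6; 7 4 6; -7 4 5]) = 656
  − (-3) · M_12   where M_12 = det([-5 -4 6; -5 4 6; -2 4 5]) = -104
  + (-3) · M_13   where M_13 = det([-5 -3 6; -5 7 6; -2 -7 5]) = -130
  − (3) · M_14   where M_14 = det([-5 -3 -4; -5 7 4; -2 -7 4]) = -512
det = (+1)·(7)·(656) + (-1)·(-3)·(-104) + (+1)·(-3)·(-130) + (-1)·(3)·(-512) = 6206

6206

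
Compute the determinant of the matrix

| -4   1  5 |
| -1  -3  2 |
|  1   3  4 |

Expand along row 1:
  + (-4) · |-3 2; 3 4| = (-4)·(-12 − 6) = 72
  − 1 · |-1 2; 1 4| = −1·(-4 − 2) = 6
  + 5 · |-1 -3; 1 3| = 5·(-3 − (-3)) = 0
Sum: (72) + (6) + (0) = 78

78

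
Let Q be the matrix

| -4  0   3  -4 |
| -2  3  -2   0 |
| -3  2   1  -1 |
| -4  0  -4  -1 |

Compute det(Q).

Expand along column 2 (it has 2 zeros):
  + (3) · M_22   where M_22 = det([-4 3 -4; -3 1 -1; -4 -4 -1]) = -41
  − (2) · M_32   where M_32 = det([-4 3 -4; -2 -2 0; -4 -4 -1]) = -14
det = (+1)·(3)·(-41) + (-1)·(2)·(-14) = -95

The determinant is -95.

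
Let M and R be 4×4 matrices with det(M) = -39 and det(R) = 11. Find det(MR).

|MR| = -429

det(MR) = det(M)·det(R) = (-39)·(11) = -429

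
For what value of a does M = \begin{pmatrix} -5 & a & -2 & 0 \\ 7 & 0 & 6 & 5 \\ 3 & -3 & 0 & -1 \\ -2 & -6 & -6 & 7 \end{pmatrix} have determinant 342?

4

Expanding along the row containing a, det(M) is linear in a: det(M) = (246)·a + (-642).
Set (246)·a + (-642) = 342  ⇒  (246)·a = 984  ⇒  a = 4.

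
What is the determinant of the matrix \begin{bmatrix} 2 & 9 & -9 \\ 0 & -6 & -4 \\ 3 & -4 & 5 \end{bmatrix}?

The determinant is -362.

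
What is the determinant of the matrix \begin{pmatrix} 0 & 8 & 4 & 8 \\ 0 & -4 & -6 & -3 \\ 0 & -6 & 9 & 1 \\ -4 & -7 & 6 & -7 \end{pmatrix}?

The determinant is -1280.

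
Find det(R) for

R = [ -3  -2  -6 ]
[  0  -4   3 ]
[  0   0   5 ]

R is upper triangular, so det(R) is the product of the diagonal entries:
det = (-3) · (-4) · (5) = 60

60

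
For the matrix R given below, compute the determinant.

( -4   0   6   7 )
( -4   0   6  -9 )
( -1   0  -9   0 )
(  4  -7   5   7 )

|R| = -4704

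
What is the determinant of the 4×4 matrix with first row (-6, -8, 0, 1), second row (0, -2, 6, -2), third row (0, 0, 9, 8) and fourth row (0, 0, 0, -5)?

-540

The matrix is upper triangular, so the determinant is the product of the diagonal entries:
det = (-6) · (-2) · (9) · (-5) = -540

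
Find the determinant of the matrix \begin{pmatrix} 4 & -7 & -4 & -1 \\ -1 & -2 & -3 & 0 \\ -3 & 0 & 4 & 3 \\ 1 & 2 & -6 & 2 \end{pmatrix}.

The determinant is -549.

Expand along row 2 (it has 1 zero):
  − (-1) · M_21   where M_21 = det([-7 -4 -1; 0 4 3; 2 -6 2]) = -198
  + (-2) · M_22   where M_22 = det([4 -4 -1; -3 4 3; 1 -6 2]) = 54
  − (-3) · M_23   where M_23 = det([4 -7 -1; -3 0 3; 1 2 2]) = -81
det = (-1)·(-1)·(-198) + (+1)·(-2)·(54) + (-1)·(-3)·(-81) = -549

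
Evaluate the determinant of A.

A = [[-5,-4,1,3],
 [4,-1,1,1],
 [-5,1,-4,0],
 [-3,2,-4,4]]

-286

Expand along row 3 (it has 1 zero):
  + (-5) · M_31   where M_31 = det([-4 1 3; -1 1 1; 2 -4 4]) = -20
  − (1) · M_32   where M_32 = det([-5 1 3; 4 1 1; -3 -4 4]) = -98
  + (-4) · M_33   where M_33 = det([-5 -4 3; 4 -1 1; -3 2 4]) = 121
det = (+1)·(-5)·(-20) + (-1)·(1)·(-98) + (+1)·(-4)·(121) = -286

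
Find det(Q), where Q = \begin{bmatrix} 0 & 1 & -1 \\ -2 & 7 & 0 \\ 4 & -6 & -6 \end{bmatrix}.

Expand along column 1:
  − (-2) · |1 -1; -6 -6| = −(-2)·(-6 − 6) = -24
  + 4 · |1 -1; 7 0| = 4·(0 − (-7)) = 28
Sum: (-24) + (28) = 4

det(Q) = 4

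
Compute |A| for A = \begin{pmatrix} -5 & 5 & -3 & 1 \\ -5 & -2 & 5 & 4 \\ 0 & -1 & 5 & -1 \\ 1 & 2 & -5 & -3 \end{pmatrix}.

Expand along row 3 (it has 1 zero):
  − (-1) · M_32   where M_32 = det([-5 -3 1; -5 5 4; 1 -5 -3]) = 28
  + (5) · M_33   where M_33 = det([-5 5 1; -5 -2 4; 1 2 -3]) = -53
  − (-1) · M_34   where M_34 = det([-5 5 -3; -5 -2 5; 1 2 -5]) = -76
det = (-1)·(-1)·(28) + (+1)·(5)·(-53) + (-1)·(-1)·(-76) = -313

-313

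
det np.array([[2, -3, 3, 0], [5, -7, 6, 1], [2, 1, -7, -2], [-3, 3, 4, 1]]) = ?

The determinant is 48.

Expand along row 1 (it has 1 zero):
  + (2) · M_11   where M_11 = det([-7 6 1; 1 -7 -2; 3 4 1]) = -24
  − (-3) · M_12   where M_12 = det([5 6 1; 2 -7 -2; -3 4 1]) = 16
  + (3) · M_13   where M_13 = det([5 -7 1; 2 1 -2; -3 3 1]) = 16
det = (+1)·(2)·(-24) + (-1)·(-3)·(16) + (+1)·(3)·(16) = 48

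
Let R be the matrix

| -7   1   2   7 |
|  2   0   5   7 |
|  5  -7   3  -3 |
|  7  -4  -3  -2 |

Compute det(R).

-2273

Expand along row 2 (it has 1 zero):
  − (2) · M_21   where M_21 = det([1 2 7; -7 3 -3; -4 -3 -2]) = 212
  − (5) · M_23   where M_23 = det([-7 1 7; 5 -7 -3; 7 -4 -2]) = 178
  + (7) · M_24   where M_24 = det([-7 1 2; 5 -7 3; 7 -4 -3]) = -137
det = (-1)·(2)·(212) + (-1)·(5)·(178) + (+1)·(7)·(-137) = -2273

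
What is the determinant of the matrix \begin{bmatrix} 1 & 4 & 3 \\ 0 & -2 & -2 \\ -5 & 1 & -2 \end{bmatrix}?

Expand along column 1:
  + 1 · |-2 -2; 1 -2| = 1·(4 − (-2)) = 6
  + (-5) · |4 3; -2 -2| = (-5)·(-8 − (-6)) = 10
Sum: (6) + (10) = 16

The determinant is 16.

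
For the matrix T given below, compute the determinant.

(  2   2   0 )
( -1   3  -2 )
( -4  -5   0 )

The determinant is -4.

Expand along column 3:
  − (-2) · |2 2; -4 -5| = −(-2)·(-10 − (-8)) = -4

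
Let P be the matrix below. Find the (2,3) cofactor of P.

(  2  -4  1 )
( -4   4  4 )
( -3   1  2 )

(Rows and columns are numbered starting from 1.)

Delete row 2 and column 3; the remaining 2×2 submatrix is [2 -4; -3 1].
Its determinant is 2·1 − (-4)·(-3) = -10.
The cofactor carries sign (−1)^(2+3) = −1, so C_{2,3} = −(-10) = 10.

10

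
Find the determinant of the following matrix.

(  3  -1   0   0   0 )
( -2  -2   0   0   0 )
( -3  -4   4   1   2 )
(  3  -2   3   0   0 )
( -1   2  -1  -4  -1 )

168

The matrix is block lower-triangular with a 2×2 block and a 3×3 block on the diagonal, so its determinant equals the product of the determinants of the diagonal blocks.
det of the 2×2 block = -8
det of the 3×3 block = -21
det = (-8)·(-21) = 168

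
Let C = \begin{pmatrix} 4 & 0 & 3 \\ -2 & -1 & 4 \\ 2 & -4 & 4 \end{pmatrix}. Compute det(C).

det(C) = 78

Expand along column 2:
  + (-1) · |4 3; 2 4| = (-1)·(16 − 6) = -10
  − (-4) · |4 3; -2 4| = −(-4)·(16 − (-6)) = 88
Sum: (-10) + (88) = 78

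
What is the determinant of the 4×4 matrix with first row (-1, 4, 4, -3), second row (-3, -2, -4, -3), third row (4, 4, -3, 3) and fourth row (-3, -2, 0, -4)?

Expand along row 4 (it has 1 zero):
  − (-3) · M_41   where M_41 = det([4 4 -3; -2 -4 -3; 4 -3 3]) = -174
  + (-2) · M_42   where M_42 = det([-1 4 -3; -3 -4 -3; 4 -3 3]) = -66
  + (-4) · M_44   where M_44 = det([-1 4 4; -3 -2 -4; 4 4 -3]) = -138
det = (-1)·(-3)·(-174) + (+1)·(-2)·(-66) + (+1)·(-4)·(-138) = 162

162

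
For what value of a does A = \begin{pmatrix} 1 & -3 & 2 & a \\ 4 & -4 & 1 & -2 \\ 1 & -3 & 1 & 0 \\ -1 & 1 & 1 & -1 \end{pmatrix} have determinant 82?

7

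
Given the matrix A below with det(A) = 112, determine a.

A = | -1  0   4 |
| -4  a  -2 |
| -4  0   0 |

Expanding along the column containing a, det(A) is linear in a: det(A) = (16)·a + (0).
Set (16)·a + (0) = 112  ⇒  (16)·a = 112  ⇒  a = 7.

a = 7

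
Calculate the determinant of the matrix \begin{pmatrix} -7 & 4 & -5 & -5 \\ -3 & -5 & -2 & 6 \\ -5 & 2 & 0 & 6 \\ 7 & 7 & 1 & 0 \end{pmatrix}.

Expand along row 3 (it has 1 zero):
  + (-5) · M_31   where M_31 = det([4 -5 -5; -5 -2 6; 7 1 0]) = -279
  − (2) · M_32   where M_32 = det([-7 -5 -5; -3 -2 6; 7 1 0]) = -223
  − (6) · M_34   where M_34 = det([-7 4 -5; -3 -5 -2; 7 7 1]) = -177
det = (+1)·(-5)·(-279) + (-1)·(2)·(-223) + (-1)·(6)·(-177) = 2903

2903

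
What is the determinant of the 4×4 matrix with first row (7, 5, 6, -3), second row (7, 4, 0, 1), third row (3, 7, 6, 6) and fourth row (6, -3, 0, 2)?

Expand along column 3 (it has 2 zeros):
  + (6) · M_13   where M_13 = det([7 4 1; 3 7 6; 6 -3 2]) = 293
  + (6) · M_33   where M_33 = det([7 5 -3; 7 4 1; 6 -3 2]) = 172
det = (+1)·(6)·(293) + (+1)·(6)·(172) = 2790

The determinant is 2790.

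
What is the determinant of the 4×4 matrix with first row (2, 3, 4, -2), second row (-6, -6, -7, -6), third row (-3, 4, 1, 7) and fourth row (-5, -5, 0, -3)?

-1416

Expand along row 4 (it has 1 zero):
  − (-5) · M_41   where M_41 = det([3 4 -2; -6 -7 -6; 4 1 7]) = -101
  + (-5) · M_42   where M_42 = det([2 4 -2; -6 -7 -6; -3 1 7]) = 208
  + (-3) · M_44   where M_44 = det([2 3 4; -6 -6 -7; -3 4 1]) = -43
det = (-1)·(-5)·(-101) + (+1)·(-5)·(208) + (+1)·(-3)·(-43) = -1416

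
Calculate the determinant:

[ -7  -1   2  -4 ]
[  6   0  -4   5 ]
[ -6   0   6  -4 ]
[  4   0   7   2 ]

The determinant is -74.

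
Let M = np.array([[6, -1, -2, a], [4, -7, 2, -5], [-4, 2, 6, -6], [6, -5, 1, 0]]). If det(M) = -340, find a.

Expanding along the column containing a, det(M) is linear in a: det(M) = (136)·a + (-884).
Set (136)·a + (-884) = -340  ⇒  (136)·a = 544  ⇒  a = 4.

4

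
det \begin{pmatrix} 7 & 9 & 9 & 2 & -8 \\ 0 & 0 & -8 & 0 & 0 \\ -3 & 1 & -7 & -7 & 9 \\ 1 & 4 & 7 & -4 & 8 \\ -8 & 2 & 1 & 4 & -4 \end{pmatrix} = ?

-29472

Expand along row 2 (it has 4 zeros):
  − (-8) · M_23   where M_23 = det([7 9 2 -8; -3 1 -7 9; 1 4 -4 8; -8 2 4 -4]) = -3684
det = (-1)·(-8)·(-3684) = -29472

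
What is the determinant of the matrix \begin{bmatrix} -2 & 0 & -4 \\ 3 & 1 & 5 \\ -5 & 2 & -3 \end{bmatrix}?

The determinant is -18.

Expand along column 2:
  + 1 · |-2 -4; -5 -3| = 1·(6 − 20) = -14
  − 2 · |-2 -4; 3 5| = −2·(-10 − (-12)) = -4
Sum: (-14) + (-4) = -18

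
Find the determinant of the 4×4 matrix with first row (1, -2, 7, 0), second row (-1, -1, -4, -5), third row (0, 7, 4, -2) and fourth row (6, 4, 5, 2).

Expand along row 1 (it has 1 zero):
  + (1) · M_11   where M_11 = det([-1 -4 -5; 7 4 -2; 4 5 2]) = -25
  − (-2) · M_12   where M_12 = det([-1 -4 -5; 0 4 -2; 6 5 2]) = 150
  + (7) · M_13   where M_13 = det([-1 -1 -5; 0 7 -2; 6 4 2]) = 200
det = (+1)·(1)·(-25) + (-1)·(-2)·(150) + (+1)·(7)·(200) = 1675

1675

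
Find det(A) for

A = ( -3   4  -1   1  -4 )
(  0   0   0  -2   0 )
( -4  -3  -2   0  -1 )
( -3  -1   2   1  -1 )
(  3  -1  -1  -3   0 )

|A| = 370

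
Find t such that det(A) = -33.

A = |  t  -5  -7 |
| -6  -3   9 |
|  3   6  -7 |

9

Expanding along the row containing t, det(A) is linear in t: det(A) = (-33)·t + (264).
Set (-33)·t + (264) = -33  ⇒  (-33)·t = -297  ⇒  t = 9.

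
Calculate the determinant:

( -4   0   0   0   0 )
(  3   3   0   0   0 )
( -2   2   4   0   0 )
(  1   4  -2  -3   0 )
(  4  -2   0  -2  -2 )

The matrix is lower triangular, so the determinant is the product of the diagonal entries:
det = (-4) · (3) · (4) · (-3) · (-2) = -288

-288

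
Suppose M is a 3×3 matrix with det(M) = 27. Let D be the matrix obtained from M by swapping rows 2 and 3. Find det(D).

det(D) = -27

Swapping two rows multiplies the determinant by −1.
det(D) = (-1)·(27) = -27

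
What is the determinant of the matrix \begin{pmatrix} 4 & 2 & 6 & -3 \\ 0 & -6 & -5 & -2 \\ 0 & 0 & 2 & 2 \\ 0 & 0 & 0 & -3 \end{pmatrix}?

144

The matrix is upper triangular, so the determinant is the product of the diagonal entries:
det = (4) · (-6) · (2) · (-3) = 144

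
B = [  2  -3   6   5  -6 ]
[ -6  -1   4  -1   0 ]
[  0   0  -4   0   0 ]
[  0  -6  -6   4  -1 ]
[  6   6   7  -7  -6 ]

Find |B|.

Expand along row 3 (it has 4 zeros):
  + (-4) · M_33   where M_33 = det([2 -3 5 -6; -6 -1 -1 0; 0 -6 4 -1; 6 6 -7 -6]) = -1516
det = (+1)·(-4)·(-1516) = 6064

|B| = 6064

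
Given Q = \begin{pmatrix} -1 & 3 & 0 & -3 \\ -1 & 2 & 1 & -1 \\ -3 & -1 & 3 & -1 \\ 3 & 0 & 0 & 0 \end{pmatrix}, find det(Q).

The determinant is 45.

Expand along row 4 (it has 3 zeros):
  − (3) · M_41   where M_41 = det([3 0 -3; 2 1 -1; -1 3 -1]) = -15
det = (-1)·(3)·(-15) = 45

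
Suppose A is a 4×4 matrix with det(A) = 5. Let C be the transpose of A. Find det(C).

|C| = 5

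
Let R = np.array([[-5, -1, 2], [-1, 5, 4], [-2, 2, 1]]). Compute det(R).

Expand along column 1:
  + (-5) · |5 4; 2 1| = (-5)·(5 − 8) = 15
  − (-1) · |-1 2; 2 1| = −(-1)·(-1 − 4) = -5
  + (-2) · |-1 2; 5 4| = (-2)·(-4 − 10) = 28
Sum: (15) + (-5) + (28) = 38

38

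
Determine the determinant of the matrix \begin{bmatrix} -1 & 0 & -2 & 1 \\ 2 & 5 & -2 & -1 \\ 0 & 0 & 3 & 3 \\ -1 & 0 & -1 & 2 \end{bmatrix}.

Expand along column 2 (it has 3 zeros):
  + (5) · M_22   where M_22 = det([-1 -2 1; 0 3 3; -1 -1 2]) = 0
det = (+1)·(5)·(0) = 0

0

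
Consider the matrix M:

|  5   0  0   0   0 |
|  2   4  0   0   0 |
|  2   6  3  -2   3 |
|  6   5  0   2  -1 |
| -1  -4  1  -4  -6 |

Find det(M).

-1040

M is block lower-triangular with a 2×2 block and a 3×3 block on the diagonal, so its determinant equals the product of the determinants of the diagonal blocks.
det of the 2×2 block = 20
det of the 3×3 block = -52
det = (20)·(-52) = -1040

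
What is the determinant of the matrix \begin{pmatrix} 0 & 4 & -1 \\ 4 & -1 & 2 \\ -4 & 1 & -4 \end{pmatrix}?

Expand along column 1:
  − 4 · |4 -1; 1 -4| = −4·(-16 − (-1)) = 60
  + (-4) · |4 -1; -1 2| = (-4)·(8 − 1) = -28
Sum: (60) + (-28) = 32

The determinant is 32.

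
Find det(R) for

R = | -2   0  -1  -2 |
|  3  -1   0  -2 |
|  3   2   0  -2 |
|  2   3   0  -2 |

det(R) = 6

Expand along column 3 (it has 3 zeros):
  + (-1) · M_13   where M_13 = det([3 -1 -2; 3 2 -2; 2 3 -2]) = -6
det = (+1)·(-1)·(-6) = 6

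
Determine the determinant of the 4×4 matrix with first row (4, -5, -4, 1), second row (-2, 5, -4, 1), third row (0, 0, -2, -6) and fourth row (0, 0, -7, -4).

The matrix is block upper-triangular with a 2×2 block and a 2×2 block on the diagonal, so its determinant equals the product of the determinants of the diagonal blocks.
det of the 2×2 block = 10
det of the 2×2 block = -34
det = (10)·(-34) = -340

The determinant is -340.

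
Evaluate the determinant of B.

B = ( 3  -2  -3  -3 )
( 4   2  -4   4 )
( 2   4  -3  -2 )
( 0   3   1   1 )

|B| = 186

Expand along row 4 (it has 1 zero):
  + (3) · M_42   where M_42 = det([3 -3 -3; 4 -4 4; 2 -3 -2]) = 24
  − (1) · M_43   where M_43 = det([3 -2 -3; 4 2 4; 2 4 -2]) = -128
  + (1) · M_44   where M_44 = det([3 -2 -3; 4 2 -4; 2 4 -3]) = -14
det = (+1)·(3)·(24) + (-1)·(1)·(-128) + (+1)·(1)·(-14) = 186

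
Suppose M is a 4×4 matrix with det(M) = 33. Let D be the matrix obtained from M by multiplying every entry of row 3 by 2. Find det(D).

The determinant is 66.

Scaling one row by 2 multiplies the determinant by 2.
det(D) = (2)·(33) = 66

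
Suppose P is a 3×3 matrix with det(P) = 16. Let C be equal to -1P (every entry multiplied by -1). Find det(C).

For a 3×3 matrix, det(-1P) = (-1)^3·det(P) = -1·det(P).
det(C) = (-1)·(16) = -16

det(C) = -16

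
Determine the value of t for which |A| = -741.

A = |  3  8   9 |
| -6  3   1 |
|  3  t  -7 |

5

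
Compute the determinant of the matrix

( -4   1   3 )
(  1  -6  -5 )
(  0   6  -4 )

Expand along row 3:
  − 6 · |-4 3; 1 -5| = −6·(20 − 3) = -102
  + (-4) · |-4 1; 1 -6| = (-4)·(24 − 1) = -92
Sum: (-102) + (-92) = -194

-194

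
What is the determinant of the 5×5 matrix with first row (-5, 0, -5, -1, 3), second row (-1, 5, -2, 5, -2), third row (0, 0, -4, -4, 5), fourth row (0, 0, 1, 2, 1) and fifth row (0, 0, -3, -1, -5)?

The determinant is -1325.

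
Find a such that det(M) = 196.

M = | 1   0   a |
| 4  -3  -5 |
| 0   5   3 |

Expanding along the column containing a, det(M) is linear in a: det(M) = (20)·a + (16).
Set (20)·a + (16) = 196  ⇒  (20)·a = 180  ⇒  a = 9.

9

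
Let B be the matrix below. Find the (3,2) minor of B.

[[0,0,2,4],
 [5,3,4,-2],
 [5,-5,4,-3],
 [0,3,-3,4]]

-100

Delete row 3 and column 2; the remaining 3×3 submatrix is [0 2 4; 5 4 -2; 0 -3 4].
Its determinant is -100.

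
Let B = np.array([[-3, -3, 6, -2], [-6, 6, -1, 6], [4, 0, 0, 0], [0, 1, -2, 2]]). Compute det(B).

Expand along row 3 (it has 3 zeros):
  + (4) · M_31   where M_31 = det([-3 6 -2; 6 -1 6; 1 -2 2]) = -44
det = (+1)·(4)·(-44) = -176

det(B) = -176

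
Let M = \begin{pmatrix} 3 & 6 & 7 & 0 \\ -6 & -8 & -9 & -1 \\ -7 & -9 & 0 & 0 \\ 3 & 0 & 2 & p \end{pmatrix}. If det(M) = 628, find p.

p = 7

Expanding along the row containing p, det(M) is linear in p: det(M) = (121)·p + (-219).
Set (121)·p + (-219) = 628  ⇒  (121)·p = 847  ⇒  p = 7.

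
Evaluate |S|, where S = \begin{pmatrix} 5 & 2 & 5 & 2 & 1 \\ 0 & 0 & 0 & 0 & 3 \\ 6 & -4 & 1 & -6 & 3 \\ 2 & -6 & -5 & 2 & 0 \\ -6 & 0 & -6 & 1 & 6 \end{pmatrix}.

Expand along row 2 (it has 4 zeros):
  − (3) · M_25   where M_25 = det([5 2 5 2; 6 -4 1 -6; 2 -6 -5 2; -6 0 -6 1]) = -594
det = (-1)·(3)·(-594) = 1782

The determinant is 1782.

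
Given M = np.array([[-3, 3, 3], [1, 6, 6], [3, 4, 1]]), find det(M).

det(M) = 63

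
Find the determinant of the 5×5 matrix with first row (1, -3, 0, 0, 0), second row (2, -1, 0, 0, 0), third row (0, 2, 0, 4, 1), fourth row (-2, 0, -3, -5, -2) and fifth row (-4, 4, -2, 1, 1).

The matrix is block lower-triangular with a 2×2 block and a 3×3 block on the diagonal, so its determinant equals the product of the determinants of the diagonal blocks.
det of the 2×2 block = 5
det of the 3×3 block = 15
det = (5)·(15) = 75

75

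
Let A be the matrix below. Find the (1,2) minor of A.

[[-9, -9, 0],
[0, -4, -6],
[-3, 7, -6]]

-18

Delete row 1 and column 2; the remaining 2×2 submatrix is [0 -6; -3 -6].
Its determinant is 0·(-6) − (-6)·(-3) = -18.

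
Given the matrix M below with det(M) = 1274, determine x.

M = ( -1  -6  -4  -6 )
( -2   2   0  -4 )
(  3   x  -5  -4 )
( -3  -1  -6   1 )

Expanding along the row containing x, det(M) is linear in x: det(M) = (104)·x + (1482).
Set (104)·x + (1482) = 1274  ⇒  (104)·x = -208  ⇒  x = -2.

-2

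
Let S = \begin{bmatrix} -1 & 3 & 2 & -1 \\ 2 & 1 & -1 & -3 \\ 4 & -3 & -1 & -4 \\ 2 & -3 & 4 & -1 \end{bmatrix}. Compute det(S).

The determinant is -55.

Expand along row 1:
  + (-1) · M_11   where M_11 = det([1 -1 -3; -3 -1 -4; -3 4 -1]) = 53
  − (3) · M_12   where M_12 = det([2 -1 -3; 4 -1 -4; 2 4 -1]) = -16
  + (2) · M_13   where M_13 = det([2 1 -3; 4 -3 -4; 2 -3 -1]) = -4
  − (-1) · M_14   where M_14 = det([2 1 -1; 4 -3 -1; 2 -3 4]) = -42
det = (+1)·(-1)·(53) + (-1)·(3)·(-16) + (+1)·(2)·(-4) + (-1)·(-1)·(-42) = -55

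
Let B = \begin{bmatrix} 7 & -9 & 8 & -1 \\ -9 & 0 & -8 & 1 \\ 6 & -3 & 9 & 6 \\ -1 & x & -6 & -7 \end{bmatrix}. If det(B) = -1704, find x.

Expanding along the column containing x, det(B) is linear in x: det(B) = (114)·x + (-1020).
Set (114)·x + (-1020) = -1704  ⇒  (114)·x = -684  ⇒  x = -6.

x = -6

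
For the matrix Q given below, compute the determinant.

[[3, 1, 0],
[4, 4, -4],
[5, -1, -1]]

Expand along column 3:
  − (-4) · |3 1; 5 -1| = −(-4)·(-3 − 5) = -32
  + (-1) · |3 1; 4 4| = (-1)·(12 − 4) = -8
Sum: (-32) + (-8) = -40

|Q| = -40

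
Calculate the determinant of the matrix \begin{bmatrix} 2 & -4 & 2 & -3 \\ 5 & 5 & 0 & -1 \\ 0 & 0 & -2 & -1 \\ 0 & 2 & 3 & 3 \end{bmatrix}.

The determinant is -18.

Expand along row 3 (it has 2 zeros):
  + (-2) · M_33   where M_33 = det([2 -4 -3; 5 5 -1; 0 2 3]) = 64
  − (-1) · M_34   where M_34 = det([2 -4 2; 5 5 0; 0 2 3]) = 110
det = (+1)·(-2)·(64) + (-1)·(-1)·(110) = -18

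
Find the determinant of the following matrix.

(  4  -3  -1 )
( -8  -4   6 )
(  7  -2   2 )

Expand along column 1:
  + 4 · |-4 6; -2 2| = 4·(-8 − (-12)) = 16
  − (-8) · |-3 -1; -2 2| = −(-8)·(-6 − 2) = -64
  + 7 · |-3 -1; -4 6| = 7·(-18 − 4) = -154
Sum: (16) + (-64) + (-154) = -202

-202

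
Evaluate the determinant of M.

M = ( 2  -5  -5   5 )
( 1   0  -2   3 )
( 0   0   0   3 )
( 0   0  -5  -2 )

75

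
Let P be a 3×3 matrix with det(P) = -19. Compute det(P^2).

det(P^2) = (det P)^2 = (-19)^2 = 361

The determinant is 361.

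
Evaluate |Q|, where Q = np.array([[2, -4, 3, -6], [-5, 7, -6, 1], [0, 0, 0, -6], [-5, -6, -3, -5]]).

126

Expand along row 3 (it has 3 zeros):
  − (-6) · M_34   where M_34 = det([2 -4 3; -5 7 -6; -5 -6 -3]) = 21
det = (-1)·(-6)·(21) = 126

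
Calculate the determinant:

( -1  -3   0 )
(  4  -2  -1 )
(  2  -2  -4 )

-48

Expand along row 1:
  + (-1) · |-2 -1; -2 -4| = (-1)·(8 − 2) = -6
  − (-3) · |4 -1; 2 -4| = −(-3)·(-16 − (-2)) = -42
Sum: (-6) + (-42) = -48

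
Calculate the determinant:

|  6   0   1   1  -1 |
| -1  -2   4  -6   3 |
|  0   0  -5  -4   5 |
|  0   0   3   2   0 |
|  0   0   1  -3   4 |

The matrix is block upper-triangular with a 2×2 block and a 3×3 block on the diagonal, so its determinant equals the product of the determinants of the diagonal blocks.
det of the 2×2 block = -12
det of the 3×3 block = -47
det = (-12)·(-47) = 564

The determinant is 564.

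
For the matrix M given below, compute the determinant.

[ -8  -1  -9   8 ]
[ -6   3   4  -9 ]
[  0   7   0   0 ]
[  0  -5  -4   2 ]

Expand along row 3 (it has 3 zeros):
  − (7) · M_32   where M_32 = det([-8 -9 8; -6 4 -9; 0 -4 2]) = 308
det = (-1)·(7)·(308) = -2156

The determinant is -2156.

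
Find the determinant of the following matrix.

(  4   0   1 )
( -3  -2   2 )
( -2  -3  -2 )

45

Expand along row 1:
  + 4 · |-2 2; -3 -2| = 4·(4 − (-6)) = 40
  + 1 · |-3 -2; -2 -3| = 1·(9 − 4) = 5
Sum: (40) + (5) = 45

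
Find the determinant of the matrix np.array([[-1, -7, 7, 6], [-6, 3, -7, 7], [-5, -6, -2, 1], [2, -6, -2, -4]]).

3344

Expand along row 1:
  + (-1) · M_11   where M_11 = det([3 -7 7; -6 -2 1; -6 -2 -4]) = 240
  − (-7) · M_12   where M_12 = det([-6 -7 7; -5 -2 1; 2 -2 -4]) = 164
  + (7) · M_13   where M_13 = det([-6 3 7; -5 -6 1; 2 -6 -4]) = 60
  − (6) · M_14   where M_14 = det([-6 3 -7; -5 -6 -2; 2 -6 -2]) = -336
det = (+1)·(-1)·(240) + (-1)·(-7)·(164) + (+1)·(7)·(60) + (-1)·(6)·(-336) = 3344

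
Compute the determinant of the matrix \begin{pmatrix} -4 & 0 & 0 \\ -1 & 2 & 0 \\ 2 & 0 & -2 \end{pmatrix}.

The determinant is 16.

The matrix is lower triangular, so the determinant is the product of the diagonal entries:
det = (-4) · (2) · (-2) = 16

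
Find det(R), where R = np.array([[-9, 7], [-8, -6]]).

det(R) = (-9)·(-6) − 7·(-8) = 54 − (-56) = 110

The determinant is 110.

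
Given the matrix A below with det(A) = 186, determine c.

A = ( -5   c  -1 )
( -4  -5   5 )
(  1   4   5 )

Expanding along the row containing c, det(A) is linear in c: det(A) = (25)·c + (236).
Set (25)·c + (236) = 186  ⇒  (25)·c = -50  ⇒  c = -2.

-2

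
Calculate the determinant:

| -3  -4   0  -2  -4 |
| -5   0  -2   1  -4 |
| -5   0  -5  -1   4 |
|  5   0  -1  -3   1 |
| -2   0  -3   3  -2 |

Expand along column 2 (it has 4 zeros):
  − (-4) · M_12   where M_12 = det([-5 -2 1 -4; -5 -5 -1 4; 5 -1 -3 1; -2 -3 3 -2]) = 671
det = (-1)·(-4)·(671) = 2684

2684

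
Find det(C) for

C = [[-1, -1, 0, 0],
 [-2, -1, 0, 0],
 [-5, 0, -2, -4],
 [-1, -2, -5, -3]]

14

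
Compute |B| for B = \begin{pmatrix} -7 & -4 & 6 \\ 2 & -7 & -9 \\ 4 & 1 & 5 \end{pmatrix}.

Expand along column 1:
  + (-7) · |-7 -9; 1 5| = (-7)·(-35 − (-9)) = 182
  − 2 · |-4 6; 1 5| = −2·(-20 − 6) = 52
  + 4 · |-4 6; -7 -9| = 4·(36 − (-42)) = 312
Sum: (182) + (52) + (312) = 546

|B| = 546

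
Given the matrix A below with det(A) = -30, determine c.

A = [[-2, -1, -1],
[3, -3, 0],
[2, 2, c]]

-2

Expanding along the column containing c, det(A) is linear in c: det(A) = (9)·c + (-12).
Set (9)·c + (-12) = -30  ⇒  (9)·c = -18  ⇒  c = -2.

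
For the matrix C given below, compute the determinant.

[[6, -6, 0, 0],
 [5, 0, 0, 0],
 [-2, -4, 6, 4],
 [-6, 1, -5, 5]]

C is block lower-triangular with a 2×2 block and a 2×2 block on the diagonal, so its determinant equals the product of the determinants of the diagonal blocks.
det of the 2×2 block = 30
det of the 2×2 block = 50
det = (30)·(50) = 1500

det(C) = 1500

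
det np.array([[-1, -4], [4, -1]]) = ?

The determinant is 17.

det = (-1)·(-1) − (-4)·4 = 1 − (-16) = 17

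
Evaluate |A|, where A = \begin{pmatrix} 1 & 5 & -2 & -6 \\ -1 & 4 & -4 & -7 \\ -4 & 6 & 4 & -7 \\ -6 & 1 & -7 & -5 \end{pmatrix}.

Expand along row 1:
  + (1) · M_11   where M_11 = det([4 -4 -7; 6 4 -7; 1 -7 -5]) = -46
  − (5) · M_12   where M_12 = det([-1 -4 -7; -4 4 -7; -6 -7 -5]) = -383
  + (-2) · M_13   where M_13 = det([-1 4 -7; -4 6 -7; -6 1 -5]) = -113
  − (-6) · M_14   where M_14 = det([-1 4 -4; -4 6 4; -6 1 -7]) = -290
det = (+1)·(1)·(-46) + (-1)·(5)·(-383) + (+1)·(-2)·(-113) + (-1)·(-6)·(-290) = 355

355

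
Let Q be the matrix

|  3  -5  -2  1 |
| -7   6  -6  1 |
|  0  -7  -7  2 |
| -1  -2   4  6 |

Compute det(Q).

Expand along row 3 (it has 1 zero):
  − (-7) · M_32   where M_32 = det([3 -2 1; -7 -6 1; -1 4 6]) = -236
  + (-7) · M_33   where M_33 = det([3 -5 1; -7 6 1; -1 -2 6]) = -71
  − (2) · M_34   where M_34 = det([3 -5 -2; -7 6 -6; -1 -2 4]) = -174
det = (-1)·(-7)·(-236) + (+1)·(-7)·(-71) + (-1)·(2)·(-174) = -807

-807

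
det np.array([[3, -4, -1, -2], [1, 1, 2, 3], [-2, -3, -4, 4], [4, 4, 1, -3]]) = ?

Expand along row 1:
  + (3) · M_11   where M_11 = det([1 2 3; -3 -4 4; 4 1 -3]) = 61
  − (-4) · M_12   where M_12 = det([1 2 3; -2 -4 4; 4 1 -3]) = 70
  + (-1) · M_13   where M_13 = det([1 1 3; -2 -3 4; 4 4 -3]) = 15
  − (-2) · M_14   where M_14 = det([1 1 2; -2 -3 -4; 4 4 1]) = 7
det = (+1)·(3)·(61) + (-1)·(-4)·(70) + (+1)·(-1)·(15) + (-1)·(-2)·(7) = 462

462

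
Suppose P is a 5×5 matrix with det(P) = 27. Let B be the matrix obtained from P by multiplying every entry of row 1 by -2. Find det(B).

|B| = -54

Scaling one row by -2 multiplies the determinant by -2.
det(B) = (-2)·(27) = -54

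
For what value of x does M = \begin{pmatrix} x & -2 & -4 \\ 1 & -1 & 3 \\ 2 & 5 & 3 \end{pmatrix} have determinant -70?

Expanding along the row containing x, det(M) is linear in x: det(M) = (-18)·x + (-34).
Set (-18)·x + (-34) = -70  ⇒  (-18)·x = -36  ⇒  x = 2.

x = 2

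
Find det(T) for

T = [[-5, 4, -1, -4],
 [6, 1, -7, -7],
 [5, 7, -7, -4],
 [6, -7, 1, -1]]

Expand along row 1:
  + (-5) · M_11   where M_11 = det([1 -7 -7; 7 -7 -4; -7 1 -1]) = 60
  − (4) · M_12   where M_12 = det([6 -7 -7; 5 -7 -4; 6 1 -1]) = -130
  + (-1) · M_13   where M_13 = det([6 1 -7; 5 7 -4; 6 -7 -1]) = 310
  − (-4) · M_14   where M_14 = det([6 1 -7; 5 7 -7; 6 -7 1]) = 240
det = (+1)·(-5)·(60) + (-1)·(4)·(-130) + (+1)·(-1)·(310) + (-1)·(-4)·(240) = 870

|T| = 870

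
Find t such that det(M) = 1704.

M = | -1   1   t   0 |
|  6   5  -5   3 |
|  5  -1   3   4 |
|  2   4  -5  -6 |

Expanding along the row containing t, det(M) is linear in t: det(M) = (196)·t + (332).
Set (196)·t + (332) = 1704  ⇒  (196)·t = 1372  ⇒  t = 7.

t = 7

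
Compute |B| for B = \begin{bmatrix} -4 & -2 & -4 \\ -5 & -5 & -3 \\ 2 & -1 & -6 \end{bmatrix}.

-96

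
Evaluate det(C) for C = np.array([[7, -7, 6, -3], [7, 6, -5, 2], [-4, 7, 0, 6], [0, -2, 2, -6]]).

-2928

Expand along row 3 (it has 1 zero):
  + (-4) · M_31   where M_31 = det([-7 6 -3; 6 -5 2; -2 2 -6]) = 4
  − (7) · M_32   where M_32 = det([7 6 -3; 7 -5 2; 0 2 -6]) = 392
  − (6) · M_34   where M_34 = det([7 -7 6; 7 6 -5; 0 -2 2]) = 28
det = (+1)·(-4)·(4) + (-1)·(7)·(392) + (-1)·(6)·(28) = -2928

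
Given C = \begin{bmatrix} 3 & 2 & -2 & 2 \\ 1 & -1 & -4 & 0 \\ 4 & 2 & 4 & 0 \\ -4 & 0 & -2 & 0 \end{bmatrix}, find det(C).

56

Expand along column 4 (it has 3 zeros):
  − (2) · M_14   where M_14 = det([1 -1 -4; 4 2 4; -4 0 -2]) = -28
det = (-1)·(2)·(-28) = 56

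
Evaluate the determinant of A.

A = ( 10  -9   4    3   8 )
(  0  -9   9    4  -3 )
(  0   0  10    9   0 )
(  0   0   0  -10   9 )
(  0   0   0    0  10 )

90000

A is upper triangular, so det(A) is the product of the diagonal entries:
det = (10) · (-9) · (10) · (-10) · (10) = 90000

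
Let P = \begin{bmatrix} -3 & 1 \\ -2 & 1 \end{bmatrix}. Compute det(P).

det(P) = (-3)·1 − 1·(-2) = -3 − (-2) = -1

-1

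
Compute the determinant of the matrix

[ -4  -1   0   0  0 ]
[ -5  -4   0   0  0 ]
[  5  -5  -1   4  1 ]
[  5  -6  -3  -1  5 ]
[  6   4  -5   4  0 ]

-1067

The matrix is block lower-triangular with a 2×2 block and a 3×3 block on the diagonal, so its determinant equals the product of the determinants of the diagonal blocks.
det of the 2×2 block = 11
det of the 3×3 block = -97
det = (11)·(-97) = -1067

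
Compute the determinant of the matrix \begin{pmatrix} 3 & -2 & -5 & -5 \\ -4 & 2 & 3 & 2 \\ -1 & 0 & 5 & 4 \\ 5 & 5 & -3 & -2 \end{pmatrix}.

161

Expand along row 3 (it has 1 zero):
  + (-1) · M_31   where M_31 = det([-2 -5 -5; 2 3 2; 5 -3 -2]) = 35
  + (5) · M_33   where M_33 = det([3 -2 -5; -4 2 2; 5 5 -2]) = 104
  − (4) · M_34   where M_34 = det([3 -2 -5; -4 2 3; 5 5 -3]) = 81
det = (+1)·(-1)·(35) + (+1)·(5)·(104) + (-1)·(4)·(81) = 161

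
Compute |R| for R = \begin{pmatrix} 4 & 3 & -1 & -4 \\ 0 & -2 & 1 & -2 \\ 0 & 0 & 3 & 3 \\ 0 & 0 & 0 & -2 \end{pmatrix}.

|R| = 48

R is upper triangular, so det(R) is the product of the diagonal entries:
det = (4) · (-2) · (3) · (-2) = 48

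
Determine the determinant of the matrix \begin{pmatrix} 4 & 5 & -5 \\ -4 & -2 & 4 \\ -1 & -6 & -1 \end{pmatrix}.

Expand along column 1:
  + 4 · |-2 4; -6 -1| = 4·(2 − (-24)) = 104
  − (-4) · |5 -5; -6 -1| = −(-4)·(-5 − 30) = -140
  + (-1) · |5 -5; -2 4| = (-1)·(20 − 10) = -10
Sum: (104) + (-140) + (-10) = -46

-46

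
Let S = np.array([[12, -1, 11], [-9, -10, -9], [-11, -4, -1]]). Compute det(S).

The determinant is -1216.

Expand along row 1:
  + 12 · |-10 -9; -4 -1| = 12·(10 − 36) = -312
  − (-1) · |-9 -9; -11 -1| = −(-1)·(9 − 99) = -90
  + 11 · |-9 -10; -11 -4| = 11·(36 − 110) = -814
Sum: (-312) + (-90) + (-814) = -1216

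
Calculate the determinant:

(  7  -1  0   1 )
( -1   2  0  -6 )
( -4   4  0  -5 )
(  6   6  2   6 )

Expand along column 3 (it has 3 zeros):
  − (2) · M_43   where M_43 = det([7 -1 1; -1 2 -6; -4 4 -5]) = 83
det = (-1)·(2)·(83) = -166

-166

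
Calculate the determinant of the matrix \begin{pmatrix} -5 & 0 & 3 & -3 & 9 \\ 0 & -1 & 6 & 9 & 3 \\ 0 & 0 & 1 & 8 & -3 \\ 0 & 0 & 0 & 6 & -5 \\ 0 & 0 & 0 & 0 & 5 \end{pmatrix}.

The matrix is upper triangular, so the determinant is the product of the diagonal entries:
det = (-5) · (-1) · (1) · (6) · (5) = 150

150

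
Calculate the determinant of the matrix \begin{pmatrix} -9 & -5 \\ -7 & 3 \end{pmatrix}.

The determinant is -62.

det = (-9)·3 − (-5)·(-7) = -27 − 35 = -62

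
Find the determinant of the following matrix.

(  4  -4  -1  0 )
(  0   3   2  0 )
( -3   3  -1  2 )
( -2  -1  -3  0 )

Expand along column 4 (it has 3 zeros):
  − (2) · M_34   where M_34 = det([4 -4 -1; 0 3 2; -2 -1 -3]) = -18
det = (-1)·(2)·(-18) = 36

The determinant is 36.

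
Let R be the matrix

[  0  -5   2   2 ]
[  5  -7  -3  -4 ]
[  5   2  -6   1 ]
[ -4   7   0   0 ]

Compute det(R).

|R| = 356

Expand along row 4 (it has 2 zeros):
  − (-4) · M_41   where M_41 = det([-5 2 2; -7 -3 -4; 2 -6 1]) = 229
  + (7) · M_42   where M_42 = det([0 2 2; 5 -3 -4; 5 -6 1]) = -80
det = (-1)·(-4)·(229) + (+1)·(7)·(-80) = 356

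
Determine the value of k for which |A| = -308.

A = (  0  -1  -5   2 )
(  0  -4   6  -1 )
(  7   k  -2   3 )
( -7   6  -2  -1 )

k = -2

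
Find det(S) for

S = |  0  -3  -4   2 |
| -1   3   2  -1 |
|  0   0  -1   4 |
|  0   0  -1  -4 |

S is block upper-triangular with a 2×2 block and a 2×2 block on the diagonal, so its determinant equals the product of the determinants of the diagonal blocks.
det of the 2×2 block = -3
det of the 2×2 block = 8
det = (-3)·(8) = -24

The determinant is -24.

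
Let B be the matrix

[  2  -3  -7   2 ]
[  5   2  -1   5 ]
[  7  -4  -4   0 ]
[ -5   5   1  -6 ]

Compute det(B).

-1792

Expand along row 3 (it has 1 zero):
  + (7) · M_31   where M_31 = det([-3 -7 2; 2 -1 5; 5 1 -6]) = -248
  − (-4) · M_32   where M_32 = det([2 -7 2; 5 -1 5; -5 1 -6]) = -33
  + (-4) · M_33   where M_33 = det([2 -3 2; 5 2 5; -5 5 -6]) = -19
det = (+1)·(7)·(-248) + (-1)·(-4)·(-33) + (+1)·(-4)·(-19) = -1792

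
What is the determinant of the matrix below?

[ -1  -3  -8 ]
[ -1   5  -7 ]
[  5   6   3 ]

287

Expand along row 1:
  + (-1) · |5 -7; 6 3| = (-1)·(15 − (-42)) = -57
  − (-3) · |-1 -7; 5 3| = −(-3)·(-3 − (-35)) = 96
  + (-8) · |-1 5; 5 6| = (-8)·(-6 − 25) = 248
Sum: (-57) + (96) + (248) = 287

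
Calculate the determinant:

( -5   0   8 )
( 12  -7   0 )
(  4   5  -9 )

Expand along column 2:
  + (-7) · |-5 8; 4 -9| = (-7)·(45 − 32) = -91
  − 5 · |-5 8; 12 0| = −5·(0 − 96) = 480
Sum: (-91) + (480) = 389

389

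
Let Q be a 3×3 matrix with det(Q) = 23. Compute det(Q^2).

529

det(Q^2) = (det Q)^2 = (23)^2 = 529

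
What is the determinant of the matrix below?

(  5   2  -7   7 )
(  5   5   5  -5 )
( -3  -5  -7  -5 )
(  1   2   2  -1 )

Expand along row 1:
  + (5) · M_11   where M_11 = det([5 5 -5; -5 -7 -5; 2 2 -1]) = -10
  − (2) · M_12   where M_12 = det([5 5 -5; -3 -7 -5; 1 2 -1]) = 40
  + (-7) · M_13   where M_13 = det([5 5 -5; -3 -5 -5; 1 2 -1]) = 40
  − (7) · M_14   where M_14 = det([5 5 5; -3 -5 -7; 1 2 2]) = 10
det = (+1)·(5)·(-10) + (-1)·(2)·(40) + (+1)·(-7)·(40) + (-1)·(7)·(10) = -480

The determinant is -480.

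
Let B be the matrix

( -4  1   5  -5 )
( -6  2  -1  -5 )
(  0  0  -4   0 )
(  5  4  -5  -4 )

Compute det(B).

The determinant is -292.

Expand along row 3 (it has 3 zeros):
  + (-4) · M_33   where M_33 = det([-4 1 -5; -6 2 -5; 5 4 -4]) = 73
det = (+1)·(-4)·(73) = -292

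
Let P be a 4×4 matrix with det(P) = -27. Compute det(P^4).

det(P^4) = (det P)^4 = (-27)^4 = 531441

531441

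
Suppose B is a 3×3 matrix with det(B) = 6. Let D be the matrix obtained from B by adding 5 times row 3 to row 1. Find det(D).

6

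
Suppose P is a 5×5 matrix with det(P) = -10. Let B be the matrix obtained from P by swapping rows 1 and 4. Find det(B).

Swapping two rows multiplies the determinant by −1.
det(B) = (-1)·(-10) = 10

10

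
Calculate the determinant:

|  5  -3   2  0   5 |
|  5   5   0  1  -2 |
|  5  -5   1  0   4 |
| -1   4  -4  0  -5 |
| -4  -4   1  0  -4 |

The determinant is -161.

Expand along column 4 (it has 4 zeros):
  + (1) · M_24   where M_24 = det([5 -3 2 5; 5 -5 1 4; -1 4 -4 -5; -4 -4 1 -4]) = -161
det = (+1)·(1)·(-161) = -161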